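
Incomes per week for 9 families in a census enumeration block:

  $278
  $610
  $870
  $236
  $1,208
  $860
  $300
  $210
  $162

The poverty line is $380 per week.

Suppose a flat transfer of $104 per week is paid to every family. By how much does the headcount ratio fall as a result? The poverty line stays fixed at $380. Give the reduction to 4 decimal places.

0.2222

Before: below the line — $162, $210, $236, $278, $300; headcount ratio = 0.555556.
After the $104 transfer: below the line — $266, $314, $340; headcount ratio = 0.333333.
Reduction = 0.555556 − 0.333333 = 0.2222.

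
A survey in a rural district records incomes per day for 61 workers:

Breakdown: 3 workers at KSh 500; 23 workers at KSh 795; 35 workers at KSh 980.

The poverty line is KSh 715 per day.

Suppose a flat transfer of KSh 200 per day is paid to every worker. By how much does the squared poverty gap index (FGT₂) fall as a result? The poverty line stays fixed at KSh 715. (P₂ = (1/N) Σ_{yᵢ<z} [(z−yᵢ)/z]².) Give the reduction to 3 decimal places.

0.004

Before: below the line — 3×KSh 500; squared poverty gap index (FGT₂) = 0.00445.
After the KSh 200 transfer: below the line — 3×KSh 700; squared poverty gap index (FGT₂) = 0.00002.
Reduction = 0.00445 − 0.00002 = 0.004.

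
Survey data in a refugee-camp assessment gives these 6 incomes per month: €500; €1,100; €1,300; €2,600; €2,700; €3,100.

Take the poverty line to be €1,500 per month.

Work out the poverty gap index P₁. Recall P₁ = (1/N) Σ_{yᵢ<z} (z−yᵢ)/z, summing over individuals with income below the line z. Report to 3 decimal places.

Below the line: €500, €1,100, €1,300 (q = 3 of N = 6).
Relative gaps: (1500−500)/1500 = 0.6667; (1500−1100)/1500 = 0.2667; (1500−1300)/1500 = 0.1333.
Sum of shortfalls = 1.066667; P₁ averages over all N: 1.066667 / 6 = 0.178.

0.178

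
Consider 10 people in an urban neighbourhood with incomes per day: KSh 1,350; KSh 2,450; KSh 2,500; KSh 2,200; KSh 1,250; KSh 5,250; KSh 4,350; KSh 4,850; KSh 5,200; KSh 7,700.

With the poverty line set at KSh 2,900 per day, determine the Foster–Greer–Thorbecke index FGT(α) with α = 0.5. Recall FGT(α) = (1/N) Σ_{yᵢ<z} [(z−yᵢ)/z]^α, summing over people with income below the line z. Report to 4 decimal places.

Incomes under z: KSh 1,250, KSh 1,350, KSh 2,200, KSh 2,450, KSh 2,500 (q = 5 of N = 10).
Relative gaps: (2900−1250)/2900 = 0.5690; (2900−1350)/2900 = 0.5345; (2900−2200)/2900 = 0.2414; (2900−2450)/2900 = 0.1552; (2900−2500)/2900 = 0.1379.
Raised to α = 0.5: 0.75430; 0.73108; 0.49130; 0.39392; 0.37139.
Sum = 2.741995; FGT(0.5) = 2.741995 / 10 = 0.2742.

0.2742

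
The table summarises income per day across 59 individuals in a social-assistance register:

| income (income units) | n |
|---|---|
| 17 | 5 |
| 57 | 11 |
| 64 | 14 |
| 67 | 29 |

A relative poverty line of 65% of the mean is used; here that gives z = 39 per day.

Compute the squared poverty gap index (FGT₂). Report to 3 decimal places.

0.027

Incomes under z: 5×17 (q = 5 of N = 59).
Gap ratios (z−y)/z: (39−17)/39 = 0.5641 (×5).
Squared: 0.3182 (×5).
Sum = 1.591059; P₂ = 1.591059 / 59 = 0.027.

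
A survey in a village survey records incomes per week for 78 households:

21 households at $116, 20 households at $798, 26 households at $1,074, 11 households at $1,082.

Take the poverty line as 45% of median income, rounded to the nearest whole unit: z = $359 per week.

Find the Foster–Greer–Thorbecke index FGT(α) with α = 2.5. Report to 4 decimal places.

Poor units: 21×$116 (q = 21 of N = 78).
Gap ratios (z−y)/z: (359−116)/359 = 0.6769 (×21).
Raised to α = 2.5: 0.37695 (×21).
Sum = 7.915874; FGT(2.5) = 7.915874 / 78 = 0.1015.

0.1015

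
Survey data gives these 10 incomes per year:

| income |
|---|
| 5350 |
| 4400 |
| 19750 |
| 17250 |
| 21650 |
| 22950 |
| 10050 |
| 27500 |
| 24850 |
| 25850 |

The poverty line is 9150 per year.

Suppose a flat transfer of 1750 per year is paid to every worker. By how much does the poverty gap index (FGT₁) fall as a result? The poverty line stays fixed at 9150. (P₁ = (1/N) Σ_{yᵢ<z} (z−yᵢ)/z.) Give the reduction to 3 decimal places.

0.038

Before: below the line — 4400, 5350; poverty gap index (FGT₁) = 0.09344.
After the 1750 transfer: below the line — 6150, 7100; poverty gap index (FGT₁) = 0.05519.
Reduction = 0.09344 − 0.05519 = 0.038.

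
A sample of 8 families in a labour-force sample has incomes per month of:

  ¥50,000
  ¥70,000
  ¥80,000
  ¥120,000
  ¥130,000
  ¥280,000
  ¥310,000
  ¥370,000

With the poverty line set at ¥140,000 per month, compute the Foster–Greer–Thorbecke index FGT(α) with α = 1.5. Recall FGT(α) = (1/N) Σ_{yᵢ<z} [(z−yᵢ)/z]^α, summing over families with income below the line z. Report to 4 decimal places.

Incomes under z: ¥50,000, ¥70,000, ¥80,000, ¥120,000, ¥130,000 (q = 5 of N = 8).
Shortfall ratios: (140000−50000)/140000 = 0.6429; (140000−70000)/140000 = 0.5000; (140000−80000)/140000 = 0.4286; (140000−120000)/140000 = 0.1429; (140000−130000)/140000 = 0.0714.
Raised to α = 1.5: 0.51543; 0.35355; 0.28057; 0.05399; 0.01909.
Sum = 1.222637; FGT(1.5) = 1.222637 / 8 = 0.1528.

0.1528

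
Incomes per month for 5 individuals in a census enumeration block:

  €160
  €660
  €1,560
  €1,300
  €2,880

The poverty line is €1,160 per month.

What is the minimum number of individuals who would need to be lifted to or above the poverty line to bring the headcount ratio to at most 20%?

1

Currently q = 2 of N = 5 are below the line (H = 0.400).
A headcount ratio of at most 20% allows at most ⌊0.20 × 5⌋ = 1 poor individuals.
So at least 2 − 1 = 1 must be lifted.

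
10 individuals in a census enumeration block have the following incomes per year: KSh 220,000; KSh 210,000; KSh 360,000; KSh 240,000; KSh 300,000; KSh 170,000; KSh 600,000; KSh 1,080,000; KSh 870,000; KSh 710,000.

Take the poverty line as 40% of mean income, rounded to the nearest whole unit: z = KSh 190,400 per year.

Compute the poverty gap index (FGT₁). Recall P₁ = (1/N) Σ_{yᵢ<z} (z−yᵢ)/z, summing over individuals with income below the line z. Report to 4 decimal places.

Below the line: KSh 170,000 (q = 1 of N = 10).
Relative gaps: (190400−170000)/190400 = 0.1071.
Sum of shortfalls = 0.107143; P₁ averages over all N: 0.107143 / 10 = 0.0107.

0.0107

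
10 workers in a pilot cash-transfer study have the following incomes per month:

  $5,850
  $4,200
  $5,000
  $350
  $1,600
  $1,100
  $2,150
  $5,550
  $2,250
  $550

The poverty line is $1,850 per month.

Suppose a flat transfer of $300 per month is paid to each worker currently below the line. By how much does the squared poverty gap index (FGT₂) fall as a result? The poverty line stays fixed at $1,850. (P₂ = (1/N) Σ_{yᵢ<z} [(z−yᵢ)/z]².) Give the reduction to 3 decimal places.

0.056

Before: below the line — $350, $550, $1,100, $1,600; squared poverty gap index (FGT₂) = 0.13338.
After the $300 transfer: below the line — $650, $850, $1,400; squared poverty gap index (FGT₂) = 0.07721.
Reduction = 0.13338 − 0.07721 = 0.056.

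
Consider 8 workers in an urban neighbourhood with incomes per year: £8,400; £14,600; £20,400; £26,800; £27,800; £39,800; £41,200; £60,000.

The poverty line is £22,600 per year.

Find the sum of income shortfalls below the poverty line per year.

£24,400

Below z: £8,400, £14,600, £20,400 (q = 3 of N = 8).
Individual gaps: 22600−8400 = 14200; 22600−14600 = 8000; 22600−20400 = 2200.
Aggregate gap = £24,400.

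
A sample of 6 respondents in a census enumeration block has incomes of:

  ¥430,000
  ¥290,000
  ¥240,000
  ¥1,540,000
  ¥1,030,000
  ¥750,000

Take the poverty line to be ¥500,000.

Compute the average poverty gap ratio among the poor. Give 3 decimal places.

Poor units: ¥240,000, ¥290,000, ¥430,000 (q = 3 of N = 6).
Shortfall ratios (z−y)/z: 0.5200, 0.4200, 0.1400; sum = 1.080000.
The income-gap ratio divides by q (the poor only): 1.080000 / 3 = 0.360.

0.360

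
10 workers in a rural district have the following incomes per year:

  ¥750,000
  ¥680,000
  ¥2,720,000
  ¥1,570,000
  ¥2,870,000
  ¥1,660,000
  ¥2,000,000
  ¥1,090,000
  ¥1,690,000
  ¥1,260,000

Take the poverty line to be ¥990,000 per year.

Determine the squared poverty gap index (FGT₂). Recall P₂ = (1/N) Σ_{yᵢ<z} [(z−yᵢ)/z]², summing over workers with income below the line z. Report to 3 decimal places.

0.016

Incomes under z: ¥680,000, ¥750,000 (q = 2 of N = 10).
Shortfall ratios: (990000−680000)/990000 = 0.3131; (990000−750000)/990000 = 0.2424.
Squared: 0.0981; 0.0588.
Sum = 0.156821; P₂ = 0.156821 / 10 = 0.016.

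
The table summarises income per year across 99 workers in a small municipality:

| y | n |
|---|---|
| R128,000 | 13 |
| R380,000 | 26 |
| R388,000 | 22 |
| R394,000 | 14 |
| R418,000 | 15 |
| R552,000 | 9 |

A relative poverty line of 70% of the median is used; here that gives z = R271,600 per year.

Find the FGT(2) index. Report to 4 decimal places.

Below z: 13×R128,000 (q = 13 of N = 99).
Relative gaps: (271600−128000)/271600 = 0.5287 (×13).
Squared: 0.2795 (×13).
Sum = 3.634065; P₂ = 3.634065 / 99 = 0.0367.

0.0367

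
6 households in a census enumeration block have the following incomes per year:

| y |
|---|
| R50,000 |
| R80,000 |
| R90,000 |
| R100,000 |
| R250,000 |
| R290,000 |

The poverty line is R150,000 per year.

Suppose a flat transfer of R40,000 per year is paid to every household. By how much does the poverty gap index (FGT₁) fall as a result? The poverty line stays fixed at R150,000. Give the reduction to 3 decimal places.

0.178

Before: below the line — R50,000, R80,000, R90,000, R100,000; poverty gap index (FGT₁) = 0.31111.
After the R40,000 transfer: below the line — R90,000, R120,000, R130,000, R140,000; poverty gap index (FGT₁) = 0.13333.
Reduction = 0.31111 − 0.13333 = 0.178.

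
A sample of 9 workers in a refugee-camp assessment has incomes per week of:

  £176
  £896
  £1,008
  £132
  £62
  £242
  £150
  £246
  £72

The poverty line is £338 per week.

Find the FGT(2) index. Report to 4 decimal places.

Below z: £62, £72, £132, £150, £176, £242, £246 (q = 7 of N = 9).
Gap ratios (z−y)/z: (338−62)/338 = 0.8166; (338−72)/338 = 0.7870; (338−132)/338 = 0.6095; (338−150)/338 = 0.5562; (338−176)/338 = 0.4793; (338−242)/338 = 0.2840; (338−246)/338 = 0.2722.
Squared: 0.6668; 0.6193; 0.3715; 0.3094; 0.2297; 0.0807; 0.0741.
Sum = 2.351423; P₂ = 2.351423 / 9 = 0.2613.

0.2613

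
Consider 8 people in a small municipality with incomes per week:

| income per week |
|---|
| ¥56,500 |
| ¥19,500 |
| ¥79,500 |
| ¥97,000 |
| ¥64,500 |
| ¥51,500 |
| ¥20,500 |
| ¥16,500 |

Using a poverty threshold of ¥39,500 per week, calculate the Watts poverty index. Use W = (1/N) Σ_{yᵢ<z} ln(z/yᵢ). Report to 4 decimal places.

Below z: ¥16,500, ¥19,500, ¥20,500 (q = 3 of N = 8).
Log gaps: ln(39500/16500) = 0.8729; ln(39500/19500) = 0.7059; ln(39500/20500) = 0.6559.
W = 2.234702 / 8 = 0.2793.

0.2793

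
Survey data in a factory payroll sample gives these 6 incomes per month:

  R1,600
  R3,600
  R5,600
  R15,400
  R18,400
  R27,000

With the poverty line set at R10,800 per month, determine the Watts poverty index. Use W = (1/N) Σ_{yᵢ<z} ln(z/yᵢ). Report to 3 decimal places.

0.611

Below z: R1,600, R3,600, R5,600 (q = 3 of N = 6).
Log gaps: ln(10800/1600) = 1.9095; ln(10800/3600) = 1.0986; ln(10800/5600) = 0.6568.
W = 3.664934 / 6 = 0.611.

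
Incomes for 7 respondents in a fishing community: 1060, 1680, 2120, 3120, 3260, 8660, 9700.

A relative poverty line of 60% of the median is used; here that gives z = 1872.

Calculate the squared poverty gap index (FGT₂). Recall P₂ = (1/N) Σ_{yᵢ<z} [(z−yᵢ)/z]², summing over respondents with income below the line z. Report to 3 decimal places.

0.028

Below z: 1060, 1680 (q = 2 of N = 7).
Normalized shortfalls: (1872−1060)/1872 = 0.4338; (1872−1680)/1872 = 0.1026.
Squared: 0.1881; 0.0105.
Sum = 0.198668; P₂ = 0.198668 / 7 = 0.028.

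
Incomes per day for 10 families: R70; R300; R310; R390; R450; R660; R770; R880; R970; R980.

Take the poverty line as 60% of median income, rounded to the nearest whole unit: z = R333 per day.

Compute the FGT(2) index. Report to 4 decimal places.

Below the line: R70, R300, R310 (q = 3 of N = 10).
Relative gaps: (333−70)/333 = 0.7898; (333−300)/333 = 0.0991; (333−310)/333 = 0.0691.
Squared: 0.6238; 0.0098; 0.0048.
Sum = 0.638359; P₂ = 0.638359 / 10 = 0.0638.

0.0638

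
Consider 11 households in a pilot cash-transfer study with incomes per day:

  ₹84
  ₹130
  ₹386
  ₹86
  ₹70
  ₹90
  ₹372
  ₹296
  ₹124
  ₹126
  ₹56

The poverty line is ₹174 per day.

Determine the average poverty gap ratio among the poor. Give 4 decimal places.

Poor units: ₹56, ₹70, ₹84, ₹86, ₹90, ₹124, ₹126, ₹130 (q = 8 of N = 11).
Shortfall ratios (z−y)/z: 0.6782, 0.5977, 0.5172, 0.5057, 0.4828, 0.2874, 0.2759, 0.2529; sum = 3.597701.
The income-gap ratio divides by q (the poor only): 3.597701 / 8 = 0.4497.

0.4497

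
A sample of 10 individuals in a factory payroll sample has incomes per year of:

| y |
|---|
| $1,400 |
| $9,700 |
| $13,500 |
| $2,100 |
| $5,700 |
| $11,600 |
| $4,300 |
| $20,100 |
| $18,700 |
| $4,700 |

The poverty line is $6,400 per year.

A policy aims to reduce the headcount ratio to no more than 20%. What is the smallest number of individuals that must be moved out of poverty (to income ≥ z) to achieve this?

5 of the 10 individuals are poor, so H = 5/10 = 0.500.
A headcount ratio of at most 20% allows at most ⌊0.20 × 10⌋ = 2 poor individuals.
So at least 5 − 2 = 3 must be lifted.

3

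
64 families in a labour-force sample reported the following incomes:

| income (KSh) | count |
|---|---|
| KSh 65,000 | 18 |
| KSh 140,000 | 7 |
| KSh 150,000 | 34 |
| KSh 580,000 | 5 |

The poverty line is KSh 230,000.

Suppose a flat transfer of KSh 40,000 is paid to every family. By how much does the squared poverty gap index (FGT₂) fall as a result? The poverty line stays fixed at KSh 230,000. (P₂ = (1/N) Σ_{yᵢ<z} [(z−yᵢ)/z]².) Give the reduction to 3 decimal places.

Before: below the line — 18×KSh 65,000, 7×KSh 140,000, 34×KSh 150,000; squared poverty gap index (FGT₂) = 0.22577.
After the KSh 40,000 transfer: below the line — 18×KSh 105,000, 7×KSh 180,000, 34×KSh 190,000; squared poverty gap index (FGT₂) = 0.10431.
Reduction = 0.22577 − 0.10431 = 0.121.

0.121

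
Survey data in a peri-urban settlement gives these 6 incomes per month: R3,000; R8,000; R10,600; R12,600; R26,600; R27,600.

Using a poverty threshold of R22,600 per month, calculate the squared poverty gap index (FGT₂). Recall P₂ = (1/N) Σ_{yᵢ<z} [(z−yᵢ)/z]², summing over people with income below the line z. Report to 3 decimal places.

0.275

Poor units: R3,000, R8,000, R10,600, R12,600 (q = 4 of N = 6).
Relative gaps: (22600−3000)/22600 = 0.8673; (22600−8000)/22600 = 0.6460; (22600−10600)/22600 = 0.5310; (22600−12600)/22600 = 0.4425.
Squared: 0.7521; 0.4173; 0.2819; 0.1958.
Sum = 1.647192; P₂ = 1.647192 / 6 = 0.275.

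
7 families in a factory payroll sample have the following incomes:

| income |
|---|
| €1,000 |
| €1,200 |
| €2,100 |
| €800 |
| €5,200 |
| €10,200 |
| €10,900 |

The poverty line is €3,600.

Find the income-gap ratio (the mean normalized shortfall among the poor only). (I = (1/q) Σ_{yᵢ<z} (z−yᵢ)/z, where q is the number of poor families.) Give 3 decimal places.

Poor units: €800, €1,000, €1,200, €2,100 (q = 4 of N = 7).
Shortfall ratios (z−y)/z: 0.7778, 0.7222, 0.6667, 0.4167; sum = 2.583333.
I averages over the q = 4 poor units only: 2.583333 / 4 = 0.646.

0.646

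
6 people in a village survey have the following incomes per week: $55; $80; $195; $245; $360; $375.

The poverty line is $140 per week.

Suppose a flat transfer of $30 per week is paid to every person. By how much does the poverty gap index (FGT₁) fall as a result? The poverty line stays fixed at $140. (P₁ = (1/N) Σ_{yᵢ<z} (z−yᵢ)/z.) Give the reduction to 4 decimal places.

Before: below the line — $55, $80; poverty gap index (FGT₁) = 0.172619.
After the $30 transfer: below the line — $85, $110; poverty gap index (FGT₁) = 0.101190.
Reduction = 0.172619 − 0.101190 = 0.0714.

0.0714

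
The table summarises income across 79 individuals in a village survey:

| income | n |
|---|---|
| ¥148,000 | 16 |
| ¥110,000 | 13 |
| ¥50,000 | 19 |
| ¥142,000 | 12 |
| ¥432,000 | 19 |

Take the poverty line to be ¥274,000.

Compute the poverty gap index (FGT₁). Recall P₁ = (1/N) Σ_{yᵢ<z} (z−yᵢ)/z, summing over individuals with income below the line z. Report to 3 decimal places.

Poor units: 19×¥50,000, 13×¥110,000, 12×¥142,000, 16×¥148,000 (q = 60 of N = 79).
Shortfall ratios: (274000−50000)/274000 = 0.8175 (×19); (274000−110000)/274000 = 0.5985 (×13); (274000−142000)/274000 = 0.4818 (×12); (274000−148000)/274000 = 0.4599 (×16).
Sum of shortfalls = 36.452555; P₁ averages over all N: 36.452555 / 79 = 0.461.

0.461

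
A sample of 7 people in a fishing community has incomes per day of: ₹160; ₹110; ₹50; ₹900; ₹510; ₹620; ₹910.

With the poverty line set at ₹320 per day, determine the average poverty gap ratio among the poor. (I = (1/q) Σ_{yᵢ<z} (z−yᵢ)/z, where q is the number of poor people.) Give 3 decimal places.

Incomes under z: ₹50, ₹110, ₹160 (q = 3 of N = 7).
Relative gaps: 0.8438, 0.6562, 0.5000; sum = 2.000000.
I averages over the q = 3 poor units only: 2.000000 / 3 = 0.667.

0.667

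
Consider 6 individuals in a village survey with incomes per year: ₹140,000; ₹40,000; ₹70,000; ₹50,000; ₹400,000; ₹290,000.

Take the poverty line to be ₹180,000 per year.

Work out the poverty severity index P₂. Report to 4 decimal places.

Below z: ₹40,000, ₹50,000, ₹70,000, ₹140,000 (q = 4 of N = 6).
Relative gaps: (180000−40000)/180000 = 0.7778; (180000−50000)/180000 = 0.7222; (180000−70000)/180000 = 0.6111; (180000−140000)/180000 = 0.2222.
Squared: 0.6049; 0.5216; 0.3735; 0.0494.
Sum = 1.549383; P₂ = 1.549383 / 6 = 0.2582.

0.2582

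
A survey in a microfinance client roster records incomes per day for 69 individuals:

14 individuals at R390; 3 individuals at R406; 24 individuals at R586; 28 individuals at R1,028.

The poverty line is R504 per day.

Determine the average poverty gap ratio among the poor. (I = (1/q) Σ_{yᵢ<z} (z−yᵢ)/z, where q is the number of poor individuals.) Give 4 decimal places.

Poor units: 14×R390, 3×R406 (q = 17 of N = 69).
Shortfall ratios (z−y)/z: 0.2262 (×14), 0.1944 (×3); sum = 3.750000.
The income-gap ratio divides by q (the poor only): 3.750000 / 17 = 0.2206.

0.2206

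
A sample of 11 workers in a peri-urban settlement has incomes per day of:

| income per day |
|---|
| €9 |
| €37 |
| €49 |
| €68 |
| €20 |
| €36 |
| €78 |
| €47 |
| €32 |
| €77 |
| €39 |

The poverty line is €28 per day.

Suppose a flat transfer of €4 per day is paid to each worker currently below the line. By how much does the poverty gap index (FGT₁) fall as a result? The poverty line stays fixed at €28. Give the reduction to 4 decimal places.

Before: below the line — €9, €20; poverty gap index (FGT₁) = 0.087662.
After the €4 transfer: below the line — €13, €24; poverty gap index (FGT₁) = 0.061688.
Reduction = 0.087662 − 0.061688 = 0.0260.

0.0260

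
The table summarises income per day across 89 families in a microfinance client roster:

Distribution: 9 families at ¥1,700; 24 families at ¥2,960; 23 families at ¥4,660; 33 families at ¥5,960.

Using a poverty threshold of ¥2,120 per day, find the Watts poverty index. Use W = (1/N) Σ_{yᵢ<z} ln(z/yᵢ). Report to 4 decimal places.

Incomes under z: 9×¥1,700 (q = 9 of N = 89).
Log gaps: ln(2120/1700) = 0.2208 (×9).
W = 1.987091 / 89 = 0.0223.

0.0223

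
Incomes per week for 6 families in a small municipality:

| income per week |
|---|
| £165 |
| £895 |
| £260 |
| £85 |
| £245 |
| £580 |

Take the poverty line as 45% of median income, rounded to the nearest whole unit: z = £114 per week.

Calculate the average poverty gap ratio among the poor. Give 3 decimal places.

0.254

Below the line: £85 (q = 1 of N = 6).
Shortfall ratios (z−y)/z: 0.2544; sum = 0.254386.
I averages over the q = 1 poor units only: 0.254386 / 1 = 0.254.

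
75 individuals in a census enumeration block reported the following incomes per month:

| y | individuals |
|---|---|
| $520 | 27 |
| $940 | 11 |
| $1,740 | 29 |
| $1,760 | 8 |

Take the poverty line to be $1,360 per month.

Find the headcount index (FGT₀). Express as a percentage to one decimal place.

50.7%

38 of the 75 individuals have income below $1,360.
H = 38/75 = 50.7%.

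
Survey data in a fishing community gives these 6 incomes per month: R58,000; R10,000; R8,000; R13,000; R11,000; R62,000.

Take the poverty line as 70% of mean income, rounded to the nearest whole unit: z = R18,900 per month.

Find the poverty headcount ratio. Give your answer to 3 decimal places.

0.667

4 of the 6 families have income below R18,900.
H = 4/6 = 0.667.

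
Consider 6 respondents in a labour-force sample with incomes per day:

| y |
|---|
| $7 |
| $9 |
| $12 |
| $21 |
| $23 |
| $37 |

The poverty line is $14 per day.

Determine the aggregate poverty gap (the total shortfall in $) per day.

Below the line: $7, $9, $12 (q = 3 of N = 6).
Individual gaps: 14−7 = 7; 14−9 = 5; 14−12 = 2.
Aggregate gap = $14.

$14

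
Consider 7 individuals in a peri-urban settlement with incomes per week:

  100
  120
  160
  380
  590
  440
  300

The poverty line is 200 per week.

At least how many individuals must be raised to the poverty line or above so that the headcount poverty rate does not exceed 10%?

3

3 of the 7 individuals are poor, so H = 3/7 = 0.429.
A headcount ratio of at most 10% allows at most ⌊0.10 × 7⌋ = 0 poor individuals.
So at least 3 − 0 = 3 must be lifted.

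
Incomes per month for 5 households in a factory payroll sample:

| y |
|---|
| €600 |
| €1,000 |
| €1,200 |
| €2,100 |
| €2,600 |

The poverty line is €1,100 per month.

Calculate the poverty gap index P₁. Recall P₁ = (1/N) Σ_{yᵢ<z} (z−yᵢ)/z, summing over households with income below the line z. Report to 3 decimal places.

0.109

Below z: €600, €1,000 (q = 2 of N = 5).
Normalized shortfalls: (1100−600)/1100 = 0.4545; (1100−1000)/1100 = 0.0909.
Sum of shortfalls = 0.545455; P₁ averages over all N: 0.545455 / 5 = 0.109.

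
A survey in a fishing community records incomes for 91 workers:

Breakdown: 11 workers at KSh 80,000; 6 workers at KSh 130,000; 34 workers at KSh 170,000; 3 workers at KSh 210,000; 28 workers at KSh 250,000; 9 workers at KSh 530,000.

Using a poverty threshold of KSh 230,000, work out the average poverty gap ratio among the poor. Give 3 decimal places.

0.350

Incomes under z: 11×KSh 80,000, 6×KSh 130,000, 34×KSh 170,000, 3×KSh 210,000 (q = 54 of N = 91).
Shortfall ratios (z−y)/z: 0.6522 (×11), 0.4348 (×6), 0.2609 (×34), 0.0870 (×3); sum = 18.913043.
The income-gap ratio divides by q (the poor only): 18.913043 / 54 = 0.350.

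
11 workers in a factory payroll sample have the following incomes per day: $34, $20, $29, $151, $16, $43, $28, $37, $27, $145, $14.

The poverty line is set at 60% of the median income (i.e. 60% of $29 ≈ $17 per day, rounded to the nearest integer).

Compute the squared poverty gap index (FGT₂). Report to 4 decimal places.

0.0031

Poor units: $14, $16 (q = 2 of N = 11).
Shortfall ratios: (17−14)/17 = 0.1765; (17−16)/17 = 0.0588.
Squared: 0.0311; 0.0035.
Sum = 0.034602; P₂ = 0.034602 / 11 = 0.0031.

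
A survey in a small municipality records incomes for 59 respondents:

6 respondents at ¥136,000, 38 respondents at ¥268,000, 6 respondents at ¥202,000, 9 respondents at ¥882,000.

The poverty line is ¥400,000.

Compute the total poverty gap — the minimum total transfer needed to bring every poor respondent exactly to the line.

¥7,788,000

Below the line: 6×¥136,000, 6×¥202,000, 38×¥268,000 (q = 50 of N = 59).
Individual gaps: 6×(400000−136000) = 1584000; 6×(400000−202000) = 1188000; 38×(400000−268000) = 5016000.
Aggregate gap = ¥7,788,000.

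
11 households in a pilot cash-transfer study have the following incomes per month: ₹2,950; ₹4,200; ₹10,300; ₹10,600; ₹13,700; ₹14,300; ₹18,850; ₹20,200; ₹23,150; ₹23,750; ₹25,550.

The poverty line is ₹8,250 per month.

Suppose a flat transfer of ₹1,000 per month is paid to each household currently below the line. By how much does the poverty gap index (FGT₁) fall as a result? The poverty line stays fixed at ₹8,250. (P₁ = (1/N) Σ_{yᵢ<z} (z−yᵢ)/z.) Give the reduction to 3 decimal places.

0.022

Before: below the line — ₹2,950, ₹4,200; poverty gap index (FGT₁) = 0.10303.
After the ₹1,000 transfer: below the line — ₹3,950, ₹5,200; poverty gap index (FGT₁) = 0.08099.
Reduction = 0.10303 − 0.08099 = 0.022.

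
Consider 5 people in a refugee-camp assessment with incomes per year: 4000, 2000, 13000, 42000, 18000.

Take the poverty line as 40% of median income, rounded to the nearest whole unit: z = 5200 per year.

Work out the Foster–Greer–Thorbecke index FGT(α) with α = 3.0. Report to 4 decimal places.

0.0491

Below z: 2000, 4000 (q = 2 of N = 5).
Normalized shortfalls: (5200−2000)/5200 = 0.6154; (5200−4000)/5200 = 0.2308.
Raised to α = 3.0: 0.23305; 0.01229.
Sum = 0.245335; FGT(3.0) = 0.245335 / 5 = 0.0491.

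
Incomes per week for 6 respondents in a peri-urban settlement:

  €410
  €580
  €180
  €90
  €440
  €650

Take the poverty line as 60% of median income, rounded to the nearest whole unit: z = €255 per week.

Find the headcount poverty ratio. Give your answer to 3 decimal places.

2 of the 6 respondents have income below €255.
H = 2/6 = 0.333.

0.333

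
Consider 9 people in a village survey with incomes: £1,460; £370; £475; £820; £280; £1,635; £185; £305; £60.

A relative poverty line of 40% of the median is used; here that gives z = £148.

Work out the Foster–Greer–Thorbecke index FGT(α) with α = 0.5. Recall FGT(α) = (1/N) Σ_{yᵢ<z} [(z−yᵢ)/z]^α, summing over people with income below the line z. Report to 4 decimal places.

0.0857

Below the line: £60 (q = 1 of N = 9).
Relative gaps: (148−60)/148 = 0.5946.
Raised to α = 0.5: 0.77110.
Sum = 0.771100; FGT(0.5) = 0.771100 / 9 = 0.0857.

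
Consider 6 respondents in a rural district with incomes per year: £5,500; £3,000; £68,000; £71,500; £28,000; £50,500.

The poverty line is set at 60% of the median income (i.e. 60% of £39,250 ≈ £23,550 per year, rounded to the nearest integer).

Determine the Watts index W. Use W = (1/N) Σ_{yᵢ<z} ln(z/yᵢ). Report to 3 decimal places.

Below z: £3,000, £5,500 (q = 2 of N = 6).
Log gaps: ln(23550/3000) = 2.0605; ln(23550/5500) = 1.4544.
W = 3.514891 / 6 = 0.586.

0.586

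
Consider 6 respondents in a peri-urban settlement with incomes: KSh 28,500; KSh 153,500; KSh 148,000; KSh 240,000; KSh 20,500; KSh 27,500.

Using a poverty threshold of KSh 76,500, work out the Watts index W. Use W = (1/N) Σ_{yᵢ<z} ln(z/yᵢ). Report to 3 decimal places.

0.555

Below the line: KSh 20,500, KSh 27,500, KSh 28,500 (q = 3 of N = 6).
ln(z/y) terms: ln(76500/20500) = 1.3169; ln(76500/27500) = 1.0231; ln(76500/28500) = 0.9874.
W = 3.327357 / 6 = 0.555.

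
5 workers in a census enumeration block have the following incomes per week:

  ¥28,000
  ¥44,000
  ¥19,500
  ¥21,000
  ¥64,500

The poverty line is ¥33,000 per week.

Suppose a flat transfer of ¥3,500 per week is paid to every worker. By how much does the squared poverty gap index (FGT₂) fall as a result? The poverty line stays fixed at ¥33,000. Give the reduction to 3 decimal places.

0.032

Before: below the line — ¥19,500, ¥21,000, ¥28,000; squared poverty gap index (FGT₂) = 0.06451.
After the ¥3,500 transfer: below the line — ¥23,000, ¥24,500, ¥31,500; squared poverty gap index (FGT₂) = 0.03205.
Reduction = 0.06451 − 0.03205 = 0.032.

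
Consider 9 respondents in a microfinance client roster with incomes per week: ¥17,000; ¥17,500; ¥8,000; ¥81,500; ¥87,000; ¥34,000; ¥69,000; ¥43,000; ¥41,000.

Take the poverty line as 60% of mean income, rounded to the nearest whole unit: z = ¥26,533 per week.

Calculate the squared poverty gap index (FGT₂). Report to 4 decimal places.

Incomes under z: ¥8,000, ¥17,000, ¥17,500 (q = 3 of N = 9).
Shortfall ratios: (26533−8000)/26533 = 0.6985; (26533−17000)/26533 = 0.3593; (26533−17500)/26533 = 0.3404.
Squared: 0.4879; 0.1291; 0.1159.
Sum = 0.732877; P₂ = 0.732877 / 9 = 0.0814.

0.0814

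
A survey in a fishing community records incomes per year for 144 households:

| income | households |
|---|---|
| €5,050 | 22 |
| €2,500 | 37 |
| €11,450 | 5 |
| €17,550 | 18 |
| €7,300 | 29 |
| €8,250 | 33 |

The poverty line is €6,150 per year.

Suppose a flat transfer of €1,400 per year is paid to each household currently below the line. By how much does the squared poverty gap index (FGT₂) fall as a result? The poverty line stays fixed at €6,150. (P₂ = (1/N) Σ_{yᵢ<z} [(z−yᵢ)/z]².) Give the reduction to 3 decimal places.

Before: below the line — 37×€2,500, 22×€5,050; squared poverty gap index (FGT₂) = 0.09539.
After the €1,400 transfer: below the line — 37×€3,900; squared poverty gap index (FGT₂) = 0.03439.
Reduction = 0.09539 − 0.03439 = 0.061.

0.061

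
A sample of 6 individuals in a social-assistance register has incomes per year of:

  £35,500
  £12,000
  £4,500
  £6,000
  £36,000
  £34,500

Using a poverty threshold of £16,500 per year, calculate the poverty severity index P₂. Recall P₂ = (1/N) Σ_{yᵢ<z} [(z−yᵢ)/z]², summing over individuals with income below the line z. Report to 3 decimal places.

0.168

Poor units: £4,500, £6,000, £12,000 (q = 3 of N = 6).
Gap ratios (z−y)/z: (16500−4500)/16500 = 0.7273; (16500−6000)/16500 = 0.6364; (16500−12000)/16500 = 0.2727.
Squared: 0.5289; 0.4050; 0.0744.
Sum = 1.008264; P₂ = 1.008264 / 6 = 0.168.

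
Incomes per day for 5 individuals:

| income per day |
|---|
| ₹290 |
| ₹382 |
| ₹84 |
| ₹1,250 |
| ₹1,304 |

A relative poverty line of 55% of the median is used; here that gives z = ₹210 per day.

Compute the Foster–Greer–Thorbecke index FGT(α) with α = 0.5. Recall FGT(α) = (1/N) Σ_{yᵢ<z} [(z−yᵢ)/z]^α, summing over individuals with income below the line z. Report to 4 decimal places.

Below the line: ₹84 (q = 1 of N = 5).
Normalized shortfalls: (210−84)/210 = 0.6000.
Raised to α = 0.5: 0.77460.
Sum = 0.774597; FGT(0.5) = 0.774597 / 5 = 0.1549.

0.1549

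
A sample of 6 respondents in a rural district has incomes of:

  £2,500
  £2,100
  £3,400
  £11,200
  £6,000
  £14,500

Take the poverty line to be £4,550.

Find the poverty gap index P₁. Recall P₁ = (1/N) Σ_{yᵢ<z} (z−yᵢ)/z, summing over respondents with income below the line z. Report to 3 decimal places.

0.207

Incomes under z: £2,100, £2,500, £3,400 (q = 3 of N = 6).
Shortfall ratios: (4550−2100)/4550 = 0.5385; (4550−2500)/4550 = 0.4505; (4550−3400)/4550 = 0.2527.
Σ = 1.241758. Dividing by the full population N = 6 gives P₁ = 0.207.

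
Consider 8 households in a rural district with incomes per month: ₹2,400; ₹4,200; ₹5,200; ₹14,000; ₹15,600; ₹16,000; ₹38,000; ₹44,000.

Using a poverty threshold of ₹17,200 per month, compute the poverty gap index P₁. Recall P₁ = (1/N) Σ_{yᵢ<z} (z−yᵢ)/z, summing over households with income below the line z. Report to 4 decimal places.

Below the line: ₹2,400, ₹4,200, ₹5,200, ₹14,000, ₹15,600, ₹16,000 (q = 6 of N = 8).
Shortfall ratios: (17200−2400)/17200 = 0.8605; (17200−4200)/17200 = 0.7558; (17200−5200)/17200 = 0.6977; (17200−14000)/17200 = 0.1860; (17200−15600)/17200 = 0.0930; (17200−16000)/17200 = 0.0698.
Sum of shortfalls = 2.662791; P₁ averages over all N: 2.662791 / 8 = 0.3328.

0.3328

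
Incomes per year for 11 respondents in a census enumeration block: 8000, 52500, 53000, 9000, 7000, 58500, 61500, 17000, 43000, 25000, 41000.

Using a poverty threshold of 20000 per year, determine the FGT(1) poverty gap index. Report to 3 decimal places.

Poor units: 7000, 8000, 9000, 17000 (q = 4 of N = 11).
Normalized shortfalls: (20000−7000)/20000 = 0.6500; (20000−8000)/20000 = 0.6000; (20000−9000)/20000 = 0.5500; (20000−17000)/20000 = 0.1500.
Sum of shortfalls = 1.950000; P₁ averages over all N: 1.950000 / 11 = 0.177.

0.177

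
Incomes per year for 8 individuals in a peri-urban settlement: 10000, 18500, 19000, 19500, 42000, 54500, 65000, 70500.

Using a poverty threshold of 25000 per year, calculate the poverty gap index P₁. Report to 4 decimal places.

0.1650

Below z: 10000, 18500, 19000, 19500 (q = 4 of N = 8).
Normalized shortfalls: (25000−10000)/25000 = 0.6000; (25000−18500)/25000 = 0.2600; (25000−19000)/25000 = 0.2400; (25000−19500)/25000 = 0.2200.
Σ = 1.320000. Dividing by the full population N = 8 gives P₁ = 0.1650.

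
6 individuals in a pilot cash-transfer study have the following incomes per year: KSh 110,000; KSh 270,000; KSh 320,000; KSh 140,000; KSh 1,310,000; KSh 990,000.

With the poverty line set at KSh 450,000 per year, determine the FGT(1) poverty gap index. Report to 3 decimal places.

Poor units: KSh 110,000, KSh 140,000, KSh 270,000, KSh 320,000 (q = 4 of N = 6).
Relative gaps: (450000−110000)/450000 = 0.7556; (450000−140000)/450000 = 0.6889; (450000−270000)/450000 = 0.4000; (450000−320000)/450000 = 0.2889.
Sum of shortfalls = 2.133333; P₁ averages over all N: 2.133333 / 6 = 0.356.

0.356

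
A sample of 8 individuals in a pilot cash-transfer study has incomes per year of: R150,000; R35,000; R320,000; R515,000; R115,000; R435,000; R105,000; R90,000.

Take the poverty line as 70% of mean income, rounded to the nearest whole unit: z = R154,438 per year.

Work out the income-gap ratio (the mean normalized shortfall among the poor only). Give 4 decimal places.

Poor units: R35,000, R90,000, R105,000, R115,000, R150,000 (q = 5 of N = 8).
Relative gaps: 0.7734, 0.4172, 0.3201, 0.2554, 0.0287; sum = 1.794830.
The income-gap ratio divides by q (the poor only): 1.794830 / 5 = 0.3590.

0.3590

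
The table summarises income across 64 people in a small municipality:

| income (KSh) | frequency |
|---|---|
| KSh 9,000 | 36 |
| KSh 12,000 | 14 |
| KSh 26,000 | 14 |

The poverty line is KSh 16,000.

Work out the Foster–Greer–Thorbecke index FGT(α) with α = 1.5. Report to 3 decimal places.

0.190

Below the line: 36×KSh 9,000, 14×KSh 12,000 (q = 50 of N = 64).
Normalized shortfalls: (16000−9000)/16000 = 0.4375 (×36); (16000−12000)/16000 = 0.2500 (×14).
Raised to α = 1.5: 0.28938 (×36); 0.12500 (×14).
Sum = 12.167646; FGT(1.5) = 12.167646 / 64 = 0.190.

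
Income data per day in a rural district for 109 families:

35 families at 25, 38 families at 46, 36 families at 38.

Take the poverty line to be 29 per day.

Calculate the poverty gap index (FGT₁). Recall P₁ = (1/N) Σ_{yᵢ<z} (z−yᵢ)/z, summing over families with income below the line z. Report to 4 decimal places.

0.0443

Below the line: 35×25 (q = 35 of N = 109).
Relative gaps: (29−25)/29 = 0.1379 (×35).
Sum of shortfalls = 4.827586; P₁ averages over all N: 4.827586 / 109 = 0.0443.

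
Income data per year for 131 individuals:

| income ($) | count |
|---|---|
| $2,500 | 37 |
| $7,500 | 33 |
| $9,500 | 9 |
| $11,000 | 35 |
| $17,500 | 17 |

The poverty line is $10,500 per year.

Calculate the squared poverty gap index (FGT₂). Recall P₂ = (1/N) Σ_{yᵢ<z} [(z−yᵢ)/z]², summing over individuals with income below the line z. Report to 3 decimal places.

Poor units: 37×$2,500, 33×$7,500, 9×$9,500 (q = 79 of N = 131).
Shortfall ratios: (10500−2500)/10500 = 0.7619 (×37); (10500−7500)/10500 = 0.2857 (×33); (10500−9500)/10500 = 0.0952 (×9).
Squared: 0.5805 (×37); 0.0816 (×33); 0.0091 (×9).
Sum = 24.253968; P₂ = 24.253968 / 131 = 0.185.

0.185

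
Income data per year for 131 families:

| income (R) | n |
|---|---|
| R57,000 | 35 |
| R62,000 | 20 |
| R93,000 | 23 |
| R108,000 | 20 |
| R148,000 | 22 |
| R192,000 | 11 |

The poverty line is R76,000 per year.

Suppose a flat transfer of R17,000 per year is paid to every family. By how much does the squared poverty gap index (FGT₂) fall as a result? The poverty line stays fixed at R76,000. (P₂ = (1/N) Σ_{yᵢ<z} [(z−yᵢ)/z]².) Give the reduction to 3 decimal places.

Before: below the line — 35×R57,000, 20×R62,000; squared poverty gap index (FGT₂) = 0.02188.
After the R17,000 transfer: below the line — 35×R74,000; squared poverty gap index (FGT₂) = 0.00019.
Reduction = 0.02188 − 0.00019 = 0.022.

0.022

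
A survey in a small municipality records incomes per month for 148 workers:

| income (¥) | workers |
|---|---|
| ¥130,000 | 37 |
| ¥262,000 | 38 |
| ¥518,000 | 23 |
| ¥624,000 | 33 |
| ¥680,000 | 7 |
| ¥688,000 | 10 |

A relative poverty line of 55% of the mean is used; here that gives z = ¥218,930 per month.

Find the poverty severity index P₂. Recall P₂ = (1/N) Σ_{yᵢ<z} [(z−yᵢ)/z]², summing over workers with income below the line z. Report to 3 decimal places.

0.041

Below the line: 37×¥130,000 (q = 37 of N = 148).
Shortfall ratios: (218930−130000)/218930 = 0.4062 (×37).
Squared: 0.1650 (×37).
Sum = 6.105029; P₂ = 6.105029 / 148 = 0.041.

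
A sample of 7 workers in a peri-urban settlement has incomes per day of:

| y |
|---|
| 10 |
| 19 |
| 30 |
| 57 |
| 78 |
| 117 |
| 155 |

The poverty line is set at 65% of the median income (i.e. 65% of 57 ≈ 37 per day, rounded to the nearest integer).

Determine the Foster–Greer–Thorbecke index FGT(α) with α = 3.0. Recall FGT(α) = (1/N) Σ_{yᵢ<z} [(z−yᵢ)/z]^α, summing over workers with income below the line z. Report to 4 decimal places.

0.0729

Below the line: 10, 19, 30 (q = 3 of N = 7).
Normalized shortfalls: (37−10)/37 = 0.7297; (37−19)/37 = 0.4865; (37−30)/37 = 0.1892.
Raised to α = 3.0: 0.38859; 0.11514; 0.00677.
Sum = 0.510493; FGT(3.0) = 0.510493 / 7 = 0.0729.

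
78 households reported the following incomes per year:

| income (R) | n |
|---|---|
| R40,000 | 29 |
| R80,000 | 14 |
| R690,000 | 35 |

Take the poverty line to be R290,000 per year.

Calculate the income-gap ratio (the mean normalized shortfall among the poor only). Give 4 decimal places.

Below z: 29×R40,000, 14×R80,000 (q = 43 of N = 78).
Relative gaps: 0.8621 (×29), 0.7241 (×14); sum = 35.137931.
The income-gap ratio divides by q (the poor only): 35.137931 / 43 = 0.8172.

0.8172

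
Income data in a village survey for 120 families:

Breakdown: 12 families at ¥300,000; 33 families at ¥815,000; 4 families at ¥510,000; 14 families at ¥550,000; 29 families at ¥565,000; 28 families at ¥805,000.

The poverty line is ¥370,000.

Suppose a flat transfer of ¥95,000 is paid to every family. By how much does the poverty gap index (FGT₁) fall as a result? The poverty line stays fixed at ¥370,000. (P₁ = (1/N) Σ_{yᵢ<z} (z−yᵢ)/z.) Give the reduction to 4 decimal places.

0.0189

Before: below the line — 12×¥300,000; poverty gap index (FGT₁) = 0.018919.
After the ¥95,000 transfer: below the line — none; poverty gap index (FGT₁) = 0.000000.
Reduction = 0.018919 − 0.000000 = 0.0189.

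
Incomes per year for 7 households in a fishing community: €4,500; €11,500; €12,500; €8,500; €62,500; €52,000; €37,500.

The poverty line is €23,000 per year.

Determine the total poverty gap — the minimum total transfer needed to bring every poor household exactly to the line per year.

Incomes under z: €4,500, €8,500, €11,500, €12,500 (q = 4 of N = 7).
Individual gaps: 23000−4500 = 18500; 23000−8500 = 14500; 23000−11500 = 11500; 23000−12500 = 10500.
Aggregate gap = €55,000.

€55,000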